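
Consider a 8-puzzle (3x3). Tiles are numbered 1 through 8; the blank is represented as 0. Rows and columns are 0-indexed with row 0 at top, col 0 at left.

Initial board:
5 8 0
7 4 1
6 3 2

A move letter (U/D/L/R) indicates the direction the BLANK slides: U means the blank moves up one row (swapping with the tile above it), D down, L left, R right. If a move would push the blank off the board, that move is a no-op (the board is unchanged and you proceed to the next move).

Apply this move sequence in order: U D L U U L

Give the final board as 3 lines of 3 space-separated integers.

Answer: 0 5 1
7 8 4
6 3 2

Derivation:
After move 1 (U):
5 8 0
7 4 1
6 3 2

After move 2 (D):
5 8 1
7 4 0
6 3 2

After move 3 (L):
5 8 1
7 0 4
6 3 2

After move 4 (U):
5 0 1
7 8 4
6 3 2

After move 5 (U):
5 0 1
7 8 4
6 3 2

After move 6 (L):
0 5 1
7 8 4
6 3 2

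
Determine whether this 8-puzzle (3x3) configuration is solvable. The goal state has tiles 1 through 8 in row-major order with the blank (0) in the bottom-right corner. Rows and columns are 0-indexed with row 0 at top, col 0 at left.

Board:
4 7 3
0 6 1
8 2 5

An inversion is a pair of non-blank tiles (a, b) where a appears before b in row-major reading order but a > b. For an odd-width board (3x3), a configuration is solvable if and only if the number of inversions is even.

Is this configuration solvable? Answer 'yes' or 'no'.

Inversions (pairs i<j in row-major order where tile[i] > tile[j] > 0): 15
15 is odd, so the puzzle is not solvable.

Answer: no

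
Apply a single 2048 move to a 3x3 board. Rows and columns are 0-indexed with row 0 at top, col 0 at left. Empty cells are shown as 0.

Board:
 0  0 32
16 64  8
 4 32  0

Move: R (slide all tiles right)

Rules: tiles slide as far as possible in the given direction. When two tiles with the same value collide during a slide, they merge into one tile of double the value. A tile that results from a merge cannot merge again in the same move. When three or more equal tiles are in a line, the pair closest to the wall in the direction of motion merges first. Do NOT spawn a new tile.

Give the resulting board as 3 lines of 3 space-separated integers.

Slide right:
row 0: [0, 0, 32] -> [0, 0, 32]
row 1: [16, 64, 8] -> [16, 64, 8]
row 2: [4, 32, 0] -> [0, 4, 32]

Answer:  0  0 32
16 64  8
 0  4 32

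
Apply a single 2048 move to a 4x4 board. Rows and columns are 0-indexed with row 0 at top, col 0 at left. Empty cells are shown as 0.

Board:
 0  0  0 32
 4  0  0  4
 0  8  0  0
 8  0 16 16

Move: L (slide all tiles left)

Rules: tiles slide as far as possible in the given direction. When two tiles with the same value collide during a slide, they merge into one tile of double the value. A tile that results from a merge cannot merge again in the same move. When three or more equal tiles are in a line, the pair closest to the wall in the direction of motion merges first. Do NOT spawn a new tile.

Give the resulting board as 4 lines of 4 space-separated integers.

Answer: 32  0  0  0
 8  0  0  0
 8  0  0  0
 8 32  0  0

Derivation:
Slide left:
row 0: [0, 0, 0, 32] -> [32, 0, 0, 0]
row 1: [4, 0, 0, 4] -> [8, 0, 0, 0]
row 2: [0, 8, 0, 0] -> [8, 0, 0, 0]
row 3: [8, 0, 16, 16] -> [8, 32, 0, 0]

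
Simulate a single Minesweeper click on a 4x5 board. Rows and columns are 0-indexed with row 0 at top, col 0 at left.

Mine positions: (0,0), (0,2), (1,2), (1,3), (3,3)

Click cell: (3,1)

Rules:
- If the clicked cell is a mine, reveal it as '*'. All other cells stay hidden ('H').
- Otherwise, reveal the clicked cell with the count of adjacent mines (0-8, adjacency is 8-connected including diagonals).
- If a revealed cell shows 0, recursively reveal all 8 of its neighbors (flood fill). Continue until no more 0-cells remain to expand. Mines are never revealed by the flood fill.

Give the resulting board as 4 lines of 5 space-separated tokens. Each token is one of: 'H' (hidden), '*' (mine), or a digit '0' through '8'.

H H H H H
1 3 H H H
0 1 3 H H
0 0 1 H H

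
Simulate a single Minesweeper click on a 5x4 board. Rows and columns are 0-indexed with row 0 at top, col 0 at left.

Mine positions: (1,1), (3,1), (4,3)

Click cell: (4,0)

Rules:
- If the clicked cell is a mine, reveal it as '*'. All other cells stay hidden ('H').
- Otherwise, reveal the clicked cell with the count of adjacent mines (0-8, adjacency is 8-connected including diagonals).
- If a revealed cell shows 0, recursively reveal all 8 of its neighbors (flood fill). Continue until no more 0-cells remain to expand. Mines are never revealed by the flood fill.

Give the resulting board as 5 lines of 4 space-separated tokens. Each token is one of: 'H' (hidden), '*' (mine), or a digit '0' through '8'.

H H H H
H H H H
H H H H
H H H H
1 H H H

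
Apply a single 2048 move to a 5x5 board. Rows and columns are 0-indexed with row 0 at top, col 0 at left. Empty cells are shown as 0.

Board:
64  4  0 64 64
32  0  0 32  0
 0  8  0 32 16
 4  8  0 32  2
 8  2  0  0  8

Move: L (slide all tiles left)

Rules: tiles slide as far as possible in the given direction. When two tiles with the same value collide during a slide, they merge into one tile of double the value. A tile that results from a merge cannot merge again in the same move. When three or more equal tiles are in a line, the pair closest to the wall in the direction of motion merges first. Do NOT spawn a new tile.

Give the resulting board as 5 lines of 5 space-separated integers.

Answer:  64   4 128   0   0
 64   0   0   0   0
  8  32  16   0   0
  4   8  32   2   0
  8   2   8   0   0

Derivation:
Slide left:
row 0: [64, 4, 0, 64, 64] -> [64, 4, 128, 0, 0]
row 1: [32, 0, 0, 32, 0] -> [64, 0, 0, 0, 0]
row 2: [0, 8, 0, 32, 16] -> [8, 32, 16, 0, 0]
row 3: [4, 8, 0, 32, 2] -> [4, 8, 32, 2, 0]
row 4: [8, 2, 0, 0, 8] -> [8, 2, 8, 0, 0]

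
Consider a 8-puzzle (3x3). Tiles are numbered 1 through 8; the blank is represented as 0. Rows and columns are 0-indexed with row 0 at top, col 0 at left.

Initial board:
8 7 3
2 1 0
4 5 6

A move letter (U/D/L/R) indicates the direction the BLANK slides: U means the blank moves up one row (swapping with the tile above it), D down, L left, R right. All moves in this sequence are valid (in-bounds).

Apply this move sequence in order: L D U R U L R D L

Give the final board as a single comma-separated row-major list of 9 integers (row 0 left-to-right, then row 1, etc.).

Answer: 8, 7, 3, 2, 0, 1, 4, 5, 6

Derivation:
After move 1 (L):
8 7 3
2 0 1
4 5 6

After move 2 (D):
8 7 3
2 5 1
4 0 6

After move 3 (U):
8 7 3
2 0 1
4 5 6

After move 4 (R):
8 7 3
2 1 0
4 5 6

After move 5 (U):
8 7 0
2 1 3
4 5 6

After move 6 (L):
8 0 7
2 1 3
4 5 6

After move 7 (R):
8 7 0
2 1 3
4 5 6

After move 8 (D):
8 7 3
2 1 0
4 5 6

After move 9 (L):
8 7 3
2 0 1
4 5 6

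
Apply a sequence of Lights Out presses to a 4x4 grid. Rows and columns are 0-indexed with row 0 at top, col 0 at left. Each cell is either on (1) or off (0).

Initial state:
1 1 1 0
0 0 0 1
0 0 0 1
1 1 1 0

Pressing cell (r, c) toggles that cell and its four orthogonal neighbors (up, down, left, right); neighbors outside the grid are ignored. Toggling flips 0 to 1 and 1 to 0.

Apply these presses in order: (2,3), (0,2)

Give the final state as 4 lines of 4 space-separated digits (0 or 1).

Answer: 1 0 0 1
0 0 1 0
0 0 1 0
1 1 1 1

Derivation:
After press 1 at (2,3):
1 1 1 0
0 0 0 0
0 0 1 0
1 1 1 1

After press 2 at (0,2):
1 0 0 1
0 0 1 0
0 0 1 0
1 1 1 1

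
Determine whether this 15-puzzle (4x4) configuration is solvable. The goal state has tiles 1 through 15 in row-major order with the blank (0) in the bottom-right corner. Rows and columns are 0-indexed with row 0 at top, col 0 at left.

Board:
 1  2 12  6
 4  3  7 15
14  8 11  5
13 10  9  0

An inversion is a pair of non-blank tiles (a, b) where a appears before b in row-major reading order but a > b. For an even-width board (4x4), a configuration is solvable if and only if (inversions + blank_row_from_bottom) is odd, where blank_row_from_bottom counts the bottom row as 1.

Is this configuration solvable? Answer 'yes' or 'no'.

Answer: yes

Derivation:
Inversions: 34
Blank is in row 3 (0-indexed from top), which is row 1 counting from the bottom (bottom = 1).
34 + 1 = 35, which is odd, so the puzzle is solvable.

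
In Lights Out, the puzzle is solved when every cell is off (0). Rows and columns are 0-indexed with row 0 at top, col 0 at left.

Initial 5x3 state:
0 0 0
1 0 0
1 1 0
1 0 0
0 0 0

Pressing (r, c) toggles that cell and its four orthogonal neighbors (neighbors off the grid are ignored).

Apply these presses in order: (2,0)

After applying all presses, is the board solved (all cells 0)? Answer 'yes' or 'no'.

Answer: yes

Derivation:
After press 1 at (2,0):
0 0 0
0 0 0
0 0 0
0 0 0
0 0 0

Lights still on: 0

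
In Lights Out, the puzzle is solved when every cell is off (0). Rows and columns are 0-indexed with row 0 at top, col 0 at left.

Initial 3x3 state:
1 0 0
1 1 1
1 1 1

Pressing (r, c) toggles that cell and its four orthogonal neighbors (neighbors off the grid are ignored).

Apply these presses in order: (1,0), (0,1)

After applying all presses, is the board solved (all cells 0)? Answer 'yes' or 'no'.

Answer: no

Derivation:
After press 1 at (1,0):
0 0 0
0 0 1
0 1 1

After press 2 at (0,1):
1 1 1
0 1 1
0 1 1

Lights still on: 7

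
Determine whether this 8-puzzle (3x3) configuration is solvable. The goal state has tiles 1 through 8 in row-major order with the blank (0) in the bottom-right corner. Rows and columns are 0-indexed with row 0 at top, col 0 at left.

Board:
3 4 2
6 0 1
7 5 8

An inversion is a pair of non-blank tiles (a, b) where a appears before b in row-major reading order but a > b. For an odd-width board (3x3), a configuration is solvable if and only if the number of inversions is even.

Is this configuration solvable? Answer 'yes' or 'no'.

Answer: yes

Derivation:
Inversions (pairs i<j in row-major order where tile[i] > tile[j] > 0): 8
8 is even, so the puzzle is solvable.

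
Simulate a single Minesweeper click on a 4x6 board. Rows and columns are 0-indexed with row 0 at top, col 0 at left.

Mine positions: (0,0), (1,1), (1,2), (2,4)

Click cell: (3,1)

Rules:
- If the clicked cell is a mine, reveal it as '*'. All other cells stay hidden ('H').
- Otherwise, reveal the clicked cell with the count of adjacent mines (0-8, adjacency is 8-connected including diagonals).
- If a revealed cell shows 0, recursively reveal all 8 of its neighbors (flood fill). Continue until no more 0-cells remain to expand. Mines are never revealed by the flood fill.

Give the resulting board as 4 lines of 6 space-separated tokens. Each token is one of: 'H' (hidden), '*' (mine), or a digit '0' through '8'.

H H H H H H
H H H H H H
1 2 2 2 H H
0 0 0 1 H H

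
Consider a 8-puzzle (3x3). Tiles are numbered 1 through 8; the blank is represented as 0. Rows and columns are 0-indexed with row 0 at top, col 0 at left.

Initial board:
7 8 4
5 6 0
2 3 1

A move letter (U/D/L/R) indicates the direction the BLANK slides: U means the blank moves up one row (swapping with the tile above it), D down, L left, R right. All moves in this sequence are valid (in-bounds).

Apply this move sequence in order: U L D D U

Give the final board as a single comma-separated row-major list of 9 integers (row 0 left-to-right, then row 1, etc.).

After move 1 (U):
7 8 0
5 6 4
2 3 1

After move 2 (L):
7 0 8
5 6 4
2 3 1

After move 3 (D):
7 6 8
5 0 4
2 3 1

After move 4 (D):
7 6 8
5 3 4
2 0 1

After move 5 (U):
7 6 8
5 0 4
2 3 1

Answer: 7, 6, 8, 5, 0, 4, 2, 3, 1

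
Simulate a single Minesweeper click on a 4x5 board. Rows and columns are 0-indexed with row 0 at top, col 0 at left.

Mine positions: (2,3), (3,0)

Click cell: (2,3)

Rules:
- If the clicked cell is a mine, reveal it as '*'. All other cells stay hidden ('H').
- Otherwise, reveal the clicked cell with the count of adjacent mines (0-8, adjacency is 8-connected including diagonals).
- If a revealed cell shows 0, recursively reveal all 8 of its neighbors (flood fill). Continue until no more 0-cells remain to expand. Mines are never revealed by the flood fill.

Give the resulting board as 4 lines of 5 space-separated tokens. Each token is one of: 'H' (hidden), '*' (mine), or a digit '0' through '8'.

H H H H H
H H H H H
H H H * H
H H H H H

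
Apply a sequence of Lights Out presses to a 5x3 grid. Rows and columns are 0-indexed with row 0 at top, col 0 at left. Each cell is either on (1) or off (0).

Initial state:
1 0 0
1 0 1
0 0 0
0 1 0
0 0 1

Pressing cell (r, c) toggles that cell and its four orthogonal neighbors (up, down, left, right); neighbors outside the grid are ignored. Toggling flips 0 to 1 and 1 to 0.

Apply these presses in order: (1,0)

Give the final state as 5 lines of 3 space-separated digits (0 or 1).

After press 1 at (1,0):
0 0 0
0 1 1
1 0 0
0 1 0
0 0 1

Answer: 0 0 0
0 1 1
1 0 0
0 1 0
0 0 1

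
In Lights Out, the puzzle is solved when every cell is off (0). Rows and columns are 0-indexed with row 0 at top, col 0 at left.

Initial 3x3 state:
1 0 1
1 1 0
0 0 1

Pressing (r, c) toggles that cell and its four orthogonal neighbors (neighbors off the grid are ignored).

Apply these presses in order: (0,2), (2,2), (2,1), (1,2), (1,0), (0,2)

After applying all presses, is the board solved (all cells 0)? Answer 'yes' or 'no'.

After press 1 at (0,2):
1 1 0
1 1 1
0 0 1

After press 2 at (2,2):
1 1 0
1 1 0
0 1 0

After press 3 at (2,1):
1 1 0
1 0 0
1 0 1

After press 4 at (1,2):
1 1 1
1 1 1
1 0 0

After press 5 at (1,0):
0 1 1
0 0 1
0 0 0

After press 6 at (0,2):
0 0 0
0 0 0
0 0 0

Lights still on: 0

Answer: yes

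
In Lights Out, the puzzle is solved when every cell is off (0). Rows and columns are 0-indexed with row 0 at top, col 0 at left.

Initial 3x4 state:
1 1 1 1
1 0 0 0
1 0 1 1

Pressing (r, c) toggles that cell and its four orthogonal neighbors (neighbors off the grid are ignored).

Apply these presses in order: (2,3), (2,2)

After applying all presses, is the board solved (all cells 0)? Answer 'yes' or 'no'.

After press 1 at (2,3):
1 1 1 1
1 0 0 1
1 0 0 0

After press 2 at (2,2):
1 1 1 1
1 0 1 1
1 1 1 1

Lights still on: 11

Answer: no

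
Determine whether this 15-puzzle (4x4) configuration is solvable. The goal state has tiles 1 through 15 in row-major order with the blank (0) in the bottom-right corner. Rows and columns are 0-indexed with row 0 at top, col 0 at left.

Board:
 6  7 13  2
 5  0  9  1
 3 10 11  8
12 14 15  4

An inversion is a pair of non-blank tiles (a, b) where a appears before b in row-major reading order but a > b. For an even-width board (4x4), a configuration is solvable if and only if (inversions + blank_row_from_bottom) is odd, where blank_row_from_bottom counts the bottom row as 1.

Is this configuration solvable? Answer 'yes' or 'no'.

Answer: yes

Derivation:
Inversions: 36
Blank is in row 1 (0-indexed from top), which is row 3 counting from the bottom (bottom = 1).
36 + 3 = 39, which is odd, so the puzzle is solvable.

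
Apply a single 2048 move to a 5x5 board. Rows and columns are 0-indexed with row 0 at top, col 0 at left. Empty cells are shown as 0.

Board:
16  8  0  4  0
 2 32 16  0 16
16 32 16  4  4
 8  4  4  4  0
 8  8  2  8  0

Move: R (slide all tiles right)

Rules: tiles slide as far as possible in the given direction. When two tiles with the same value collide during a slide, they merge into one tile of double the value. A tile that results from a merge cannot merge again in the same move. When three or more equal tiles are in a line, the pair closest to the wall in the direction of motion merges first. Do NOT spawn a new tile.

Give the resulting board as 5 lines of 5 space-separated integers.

Slide right:
row 0: [16, 8, 0, 4, 0] -> [0, 0, 16, 8, 4]
row 1: [2, 32, 16, 0, 16] -> [0, 0, 2, 32, 32]
row 2: [16, 32, 16, 4, 4] -> [0, 16, 32, 16, 8]
row 3: [8, 4, 4, 4, 0] -> [0, 0, 8, 4, 8]
row 4: [8, 8, 2, 8, 0] -> [0, 0, 16, 2, 8]

Answer:  0  0 16  8  4
 0  0  2 32 32
 0 16 32 16  8
 0  0  8  4  8
 0  0 16  2  8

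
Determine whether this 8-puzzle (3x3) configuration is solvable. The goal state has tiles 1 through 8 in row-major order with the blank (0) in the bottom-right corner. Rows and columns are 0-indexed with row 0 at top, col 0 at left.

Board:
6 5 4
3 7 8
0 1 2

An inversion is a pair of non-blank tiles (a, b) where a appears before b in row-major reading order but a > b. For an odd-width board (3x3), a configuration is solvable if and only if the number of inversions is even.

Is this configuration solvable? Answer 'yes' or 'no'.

Inversions (pairs i<j in row-major order where tile[i] > tile[j] > 0): 18
18 is even, so the puzzle is solvable.

Answer: yes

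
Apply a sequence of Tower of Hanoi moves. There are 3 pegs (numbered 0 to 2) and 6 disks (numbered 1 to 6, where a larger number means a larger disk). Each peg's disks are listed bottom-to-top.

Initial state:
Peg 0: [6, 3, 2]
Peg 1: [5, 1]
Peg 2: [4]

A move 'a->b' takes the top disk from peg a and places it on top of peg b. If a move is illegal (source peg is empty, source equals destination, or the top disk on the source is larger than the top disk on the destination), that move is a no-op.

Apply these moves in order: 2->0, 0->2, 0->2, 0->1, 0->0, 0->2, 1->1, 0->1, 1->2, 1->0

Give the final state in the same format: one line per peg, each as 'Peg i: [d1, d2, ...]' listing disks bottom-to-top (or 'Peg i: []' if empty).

Answer: Peg 0: [6, 3]
Peg 1: [5]
Peg 2: [4, 2, 1]

Derivation:
After move 1 (2->0):
Peg 0: [6, 3, 2]
Peg 1: [5, 1]
Peg 2: [4]

After move 2 (0->2):
Peg 0: [6, 3]
Peg 1: [5, 1]
Peg 2: [4, 2]

After move 3 (0->2):
Peg 0: [6, 3]
Peg 1: [5, 1]
Peg 2: [4, 2]

After move 4 (0->1):
Peg 0: [6, 3]
Peg 1: [5, 1]
Peg 2: [4, 2]

After move 5 (0->0):
Peg 0: [6, 3]
Peg 1: [5, 1]
Peg 2: [4, 2]

After move 6 (0->2):
Peg 0: [6, 3]
Peg 1: [5, 1]
Peg 2: [4, 2]

After move 7 (1->1):
Peg 0: [6, 3]
Peg 1: [5, 1]
Peg 2: [4, 2]

After move 8 (0->1):
Peg 0: [6, 3]
Peg 1: [5, 1]
Peg 2: [4, 2]

After move 9 (1->2):
Peg 0: [6, 3]
Peg 1: [5]
Peg 2: [4, 2, 1]

After move 10 (1->0):
Peg 0: [6, 3]
Peg 1: [5]
Peg 2: [4, 2, 1]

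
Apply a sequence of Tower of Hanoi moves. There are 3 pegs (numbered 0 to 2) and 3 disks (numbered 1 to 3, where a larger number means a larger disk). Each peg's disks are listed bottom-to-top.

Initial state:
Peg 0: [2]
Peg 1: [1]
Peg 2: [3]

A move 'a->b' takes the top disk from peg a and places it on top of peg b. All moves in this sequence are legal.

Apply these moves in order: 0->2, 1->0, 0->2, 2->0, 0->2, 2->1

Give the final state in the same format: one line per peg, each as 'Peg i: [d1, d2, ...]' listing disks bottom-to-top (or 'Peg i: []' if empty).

Answer: Peg 0: []
Peg 1: [1]
Peg 2: [3, 2]

Derivation:
After move 1 (0->2):
Peg 0: []
Peg 1: [1]
Peg 2: [3, 2]

After move 2 (1->0):
Peg 0: [1]
Peg 1: []
Peg 2: [3, 2]

After move 3 (0->2):
Peg 0: []
Peg 1: []
Peg 2: [3, 2, 1]

After move 4 (2->0):
Peg 0: [1]
Peg 1: []
Peg 2: [3, 2]

After move 5 (0->2):
Peg 0: []
Peg 1: []
Peg 2: [3, 2, 1]

After move 6 (2->1):
Peg 0: []
Peg 1: [1]
Peg 2: [3, 2]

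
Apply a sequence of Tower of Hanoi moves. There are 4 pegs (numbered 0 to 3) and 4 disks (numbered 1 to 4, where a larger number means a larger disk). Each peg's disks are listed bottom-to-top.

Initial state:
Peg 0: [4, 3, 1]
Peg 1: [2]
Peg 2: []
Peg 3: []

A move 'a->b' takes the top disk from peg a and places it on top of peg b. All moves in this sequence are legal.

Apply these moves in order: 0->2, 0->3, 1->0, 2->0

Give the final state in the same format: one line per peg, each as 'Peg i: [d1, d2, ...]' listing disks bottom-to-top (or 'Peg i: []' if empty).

After move 1 (0->2):
Peg 0: [4, 3]
Peg 1: [2]
Peg 2: [1]
Peg 3: []

After move 2 (0->3):
Peg 0: [4]
Peg 1: [2]
Peg 2: [1]
Peg 3: [3]

After move 3 (1->0):
Peg 0: [4, 2]
Peg 1: []
Peg 2: [1]
Peg 3: [3]

After move 4 (2->0):
Peg 0: [4, 2, 1]
Peg 1: []
Peg 2: []
Peg 3: [3]

Answer: Peg 0: [4, 2, 1]
Peg 1: []
Peg 2: []
Peg 3: [3]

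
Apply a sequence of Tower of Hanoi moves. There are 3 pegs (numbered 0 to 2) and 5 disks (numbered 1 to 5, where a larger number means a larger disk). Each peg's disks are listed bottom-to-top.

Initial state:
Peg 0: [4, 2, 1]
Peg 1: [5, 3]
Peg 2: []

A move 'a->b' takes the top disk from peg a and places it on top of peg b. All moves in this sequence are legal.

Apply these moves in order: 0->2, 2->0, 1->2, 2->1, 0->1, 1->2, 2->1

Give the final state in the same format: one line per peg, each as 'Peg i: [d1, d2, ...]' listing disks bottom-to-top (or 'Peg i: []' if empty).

After move 1 (0->2):
Peg 0: [4, 2]
Peg 1: [5, 3]
Peg 2: [1]

After move 2 (2->0):
Peg 0: [4, 2, 1]
Peg 1: [5, 3]
Peg 2: []

After move 3 (1->2):
Peg 0: [4, 2, 1]
Peg 1: [5]
Peg 2: [3]

After move 4 (2->1):
Peg 0: [4, 2, 1]
Peg 1: [5, 3]
Peg 2: []

After move 5 (0->1):
Peg 0: [4, 2]
Peg 1: [5, 3, 1]
Peg 2: []

After move 6 (1->2):
Peg 0: [4, 2]
Peg 1: [5, 3]
Peg 2: [1]

After move 7 (2->1):
Peg 0: [4, 2]
Peg 1: [5, 3, 1]
Peg 2: []

Answer: Peg 0: [4, 2]
Peg 1: [5, 3, 1]
Peg 2: []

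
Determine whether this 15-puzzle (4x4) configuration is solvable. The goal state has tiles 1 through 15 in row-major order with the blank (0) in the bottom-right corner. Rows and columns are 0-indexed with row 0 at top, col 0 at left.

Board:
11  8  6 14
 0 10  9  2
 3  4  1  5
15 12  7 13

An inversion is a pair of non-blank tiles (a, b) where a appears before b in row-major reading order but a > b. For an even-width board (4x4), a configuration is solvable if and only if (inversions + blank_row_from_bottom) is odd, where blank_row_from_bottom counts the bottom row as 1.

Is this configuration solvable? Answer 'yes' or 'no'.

Answer: yes

Derivation:
Inversions: 52
Blank is in row 1 (0-indexed from top), which is row 3 counting from the bottom (bottom = 1).
52 + 3 = 55, which is odd, so the puzzle is solvable.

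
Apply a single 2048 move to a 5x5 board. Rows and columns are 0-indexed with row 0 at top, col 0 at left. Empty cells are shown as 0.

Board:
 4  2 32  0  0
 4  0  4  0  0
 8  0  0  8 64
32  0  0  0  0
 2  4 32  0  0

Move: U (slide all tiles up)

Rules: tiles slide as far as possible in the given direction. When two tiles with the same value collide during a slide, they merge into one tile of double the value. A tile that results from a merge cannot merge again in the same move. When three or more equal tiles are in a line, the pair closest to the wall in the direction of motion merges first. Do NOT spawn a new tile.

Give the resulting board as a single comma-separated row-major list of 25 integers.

Slide up:
col 0: [4, 4, 8, 32, 2] -> [8, 8, 32, 2, 0]
col 1: [2, 0, 0, 0, 4] -> [2, 4, 0, 0, 0]
col 2: [32, 4, 0, 0, 32] -> [32, 4, 32, 0, 0]
col 3: [0, 0, 8, 0, 0] -> [8, 0, 0, 0, 0]
col 4: [0, 0, 64, 0, 0] -> [64, 0, 0, 0, 0]

Answer: 8, 2, 32, 8, 64, 8, 4, 4, 0, 0, 32, 0, 32, 0, 0, 2, 0, 0, 0, 0, 0, 0, 0, 0, 0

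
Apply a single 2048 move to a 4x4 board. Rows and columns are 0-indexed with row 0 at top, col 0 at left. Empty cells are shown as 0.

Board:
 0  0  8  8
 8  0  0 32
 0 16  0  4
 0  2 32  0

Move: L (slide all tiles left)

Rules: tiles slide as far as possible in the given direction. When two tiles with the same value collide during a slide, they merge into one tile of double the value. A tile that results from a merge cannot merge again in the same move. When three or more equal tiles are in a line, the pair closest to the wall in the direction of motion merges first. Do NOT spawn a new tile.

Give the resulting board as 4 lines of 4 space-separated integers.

Answer: 16  0  0  0
 8 32  0  0
16  4  0  0
 2 32  0  0

Derivation:
Slide left:
row 0: [0, 0, 8, 8] -> [16, 0, 0, 0]
row 1: [8, 0, 0, 32] -> [8, 32, 0, 0]
row 2: [0, 16, 0, 4] -> [16, 4, 0, 0]
row 3: [0, 2, 32, 0] -> [2, 32, 0, 0]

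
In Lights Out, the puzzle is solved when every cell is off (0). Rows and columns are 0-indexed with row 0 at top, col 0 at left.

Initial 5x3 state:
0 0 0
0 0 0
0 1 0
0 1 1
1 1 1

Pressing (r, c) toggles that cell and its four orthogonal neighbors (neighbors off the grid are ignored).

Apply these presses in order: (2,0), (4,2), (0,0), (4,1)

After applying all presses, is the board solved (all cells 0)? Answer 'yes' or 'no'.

Answer: no

Derivation:
After press 1 at (2,0):
0 0 0
1 0 0
1 0 0
1 1 1
1 1 1

After press 2 at (4,2):
0 0 0
1 0 0
1 0 0
1 1 0
1 0 0

After press 3 at (0,0):
1 1 0
0 0 0
1 0 0
1 1 0
1 0 0

After press 4 at (4,1):
1 1 0
0 0 0
1 0 0
1 0 0
0 1 1

Lights still on: 6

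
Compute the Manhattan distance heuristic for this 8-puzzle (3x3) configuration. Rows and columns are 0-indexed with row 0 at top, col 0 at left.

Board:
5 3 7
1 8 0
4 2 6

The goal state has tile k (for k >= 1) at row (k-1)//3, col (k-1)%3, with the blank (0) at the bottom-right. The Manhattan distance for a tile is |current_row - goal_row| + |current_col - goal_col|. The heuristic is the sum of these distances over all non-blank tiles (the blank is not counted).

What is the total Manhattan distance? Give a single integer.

Answer: 13

Derivation:
Tile 5: (0,0)->(1,1) = 2
Tile 3: (0,1)->(0,2) = 1
Tile 7: (0,2)->(2,0) = 4
Tile 1: (1,0)->(0,0) = 1
Tile 8: (1,1)->(2,1) = 1
Tile 4: (2,0)->(1,0) = 1
Tile 2: (2,1)->(0,1) = 2
Tile 6: (2,2)->(1,2) = 1
Sum: 2 + 1 + 4 + 1 + 1 + 1 + 2 + 1 = 13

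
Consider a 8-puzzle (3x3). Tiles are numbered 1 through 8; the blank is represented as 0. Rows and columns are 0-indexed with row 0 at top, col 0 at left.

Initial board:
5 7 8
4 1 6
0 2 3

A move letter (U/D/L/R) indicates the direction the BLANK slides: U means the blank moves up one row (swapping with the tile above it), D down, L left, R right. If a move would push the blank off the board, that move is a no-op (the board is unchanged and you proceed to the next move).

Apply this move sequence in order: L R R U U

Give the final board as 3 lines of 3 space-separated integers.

After move 1 (L):
5 7 8
4 1 6
0 2 3

After move 2 (R):
5 7 8
4 1 6
2 0 3

After move 3 (R):
5 7 8
4 1 6
2 3 0

After move 4 (U):
5 7 8
4 1 0
2 3 6

After move 5 (U):
5 7 0
4 1 8
2 3 6

Answer: 5 7 0
4 1 8
2 3 6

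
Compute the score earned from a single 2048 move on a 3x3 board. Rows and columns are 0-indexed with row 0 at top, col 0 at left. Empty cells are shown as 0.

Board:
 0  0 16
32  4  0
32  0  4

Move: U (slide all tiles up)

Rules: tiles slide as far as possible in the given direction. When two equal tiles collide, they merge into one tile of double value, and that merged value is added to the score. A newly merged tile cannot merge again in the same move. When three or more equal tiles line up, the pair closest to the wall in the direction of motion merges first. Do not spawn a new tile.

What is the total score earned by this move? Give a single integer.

Answer: 64

Derivation:
Slide up:
col 0: [0, 32, 32] -> [64, 0, 0]  score +64 (running 64)
col 1: [0, 4, 0] -> [4, 0, 0]  score +0 (running 64)
col 2: [16, 0, 4] -> [16, 4, 0]  score +0 (running 64)
Board after move:
64  4 16
 0  0  4
 0  0  0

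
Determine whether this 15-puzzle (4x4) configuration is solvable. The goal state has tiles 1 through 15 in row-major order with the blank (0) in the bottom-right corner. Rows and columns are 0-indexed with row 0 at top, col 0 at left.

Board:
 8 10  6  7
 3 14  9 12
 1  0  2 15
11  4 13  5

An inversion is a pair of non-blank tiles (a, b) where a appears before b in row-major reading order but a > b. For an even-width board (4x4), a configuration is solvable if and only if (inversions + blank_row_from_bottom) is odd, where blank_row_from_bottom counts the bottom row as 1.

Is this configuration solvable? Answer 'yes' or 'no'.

Answer: yes

Derivation:
Inversions: 51
Blank is in row 2 (0-indexed from top), which is row 2 counting from the bottom (bottom = 1).
51 + 2 = 53, which is odd, so the puzzle is solvable.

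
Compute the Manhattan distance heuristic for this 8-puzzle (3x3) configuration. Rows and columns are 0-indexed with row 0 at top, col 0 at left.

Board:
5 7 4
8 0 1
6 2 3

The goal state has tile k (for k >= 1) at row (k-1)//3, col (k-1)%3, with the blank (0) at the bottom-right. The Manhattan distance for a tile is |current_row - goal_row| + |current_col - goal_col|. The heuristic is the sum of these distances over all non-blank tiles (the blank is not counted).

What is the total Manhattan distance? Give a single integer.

Answer: 20

Derivation:
Tile 5: at (0,0), goal (1,1), distance |0-1|+|0-1| = 2
Tile 7: at (0,1), goal (2,0), distance |0-2|+|1-0| = 3
Tile 4: at (0,2), goal (1,0), distance |0-1|+|2-0| = 3
Tile 8: at (1,0), goal (2,1), distance |1-2|+|0-1| = 2
Tile 1: at (1,2), goal (0,0), distance |1-0|+|2-0| = 3
Tile 6: at (2,0), goal (1,2), distance |2-1|+|0-2| = 3
Tile 2: at (2,1), goal (0,1), distance |2-0|+|1-1| = 2
Tile 3: at (2,2), goal (0,2), distance |2-0|+|2-2| = 2
Sum: 2 + 3 + 3 + 2 + 3 + 3 + 2 + 2 = 20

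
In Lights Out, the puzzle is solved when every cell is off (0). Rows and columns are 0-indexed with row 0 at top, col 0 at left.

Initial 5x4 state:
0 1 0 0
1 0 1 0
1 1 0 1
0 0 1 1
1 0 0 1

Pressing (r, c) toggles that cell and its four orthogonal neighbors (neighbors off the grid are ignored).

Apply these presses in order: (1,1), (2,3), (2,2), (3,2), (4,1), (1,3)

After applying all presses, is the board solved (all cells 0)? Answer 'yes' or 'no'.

Answer: no

Derivation:
After press 1 at (1,1):
0 0 0 0
0 1 0 0
1 0 0 1
0 0 1 1
1 0 0 1

After press 2 at (2,3):
0 0 0 0
0 1 0 1
1 0 1 0
0 0 1 0
1 0 0 1

After press 3 at (2,2):
0 0 0 0
0 1 1 1
1 1 0 1
0 0 0 0
1 0 0 1

After press 4 at (3,2):
0 0 0 0
0 1 1 1
1 1 1 1
0 1 1 1
1 0 1 1

After press 5 at (4,1):
0 0 0 0
0 1 1 1
1 1 1 1
0 0 1 1
0 1 0 1

After press 6 at (1,3):
0 0 0 1
0 1 0 0
1 1 1 0
0 0 1 1
0 1 0 1

Lights still on: 9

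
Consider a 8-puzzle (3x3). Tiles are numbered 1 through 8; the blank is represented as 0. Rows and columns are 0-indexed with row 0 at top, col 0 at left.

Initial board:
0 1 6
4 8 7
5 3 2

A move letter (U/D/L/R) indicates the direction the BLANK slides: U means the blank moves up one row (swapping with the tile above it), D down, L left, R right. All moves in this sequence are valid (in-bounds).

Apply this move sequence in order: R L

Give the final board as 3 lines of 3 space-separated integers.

After move 1 (R):
1 0 6
4 8 7
5 3 2

After move 2 (L):
0 1 6
4 8 7
5 3 2

Answer: 0 1 6
4 8 7
5 3 2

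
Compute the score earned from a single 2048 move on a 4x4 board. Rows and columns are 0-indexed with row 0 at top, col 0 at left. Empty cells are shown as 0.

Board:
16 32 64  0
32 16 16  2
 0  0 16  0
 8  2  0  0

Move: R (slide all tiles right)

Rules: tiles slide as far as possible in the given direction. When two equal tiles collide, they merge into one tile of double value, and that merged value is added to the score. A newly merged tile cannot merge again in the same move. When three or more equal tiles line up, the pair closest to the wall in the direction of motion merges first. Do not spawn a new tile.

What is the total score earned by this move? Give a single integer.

Slide right:
row 0: [16, 32, 64, 0] -> [0, 16, 32, 64]  score +0 (running 0)
row 1: [32, 16, 16, 2] -> [0, 32, 32, 2]  score +32 (running 32)
row 2: [0, 0, 16, 0] -> [0, 0, 0, 16]  score +0 (running 32)
row 3: [8, 2, 0, 0] -> [0, 0, 8, 2]  score +0 (running 32)
Board after move:
 0 16 32 64
 0 32 32  2
 0  0  0 16
 0  0  8  2

Answer: 32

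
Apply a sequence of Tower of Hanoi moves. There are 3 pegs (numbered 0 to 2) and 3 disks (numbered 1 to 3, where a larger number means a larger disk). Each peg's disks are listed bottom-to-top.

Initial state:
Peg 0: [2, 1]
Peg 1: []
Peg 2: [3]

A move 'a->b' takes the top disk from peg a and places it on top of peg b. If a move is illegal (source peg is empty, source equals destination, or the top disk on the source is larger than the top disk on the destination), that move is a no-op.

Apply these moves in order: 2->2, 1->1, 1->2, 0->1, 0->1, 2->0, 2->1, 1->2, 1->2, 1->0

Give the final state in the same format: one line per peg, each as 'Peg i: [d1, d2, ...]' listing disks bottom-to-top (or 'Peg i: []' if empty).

Answer: Peg 0: [2]
Peg 1: []
Peg 2: [3, 1]

Derivation:
After move 1 (2->2):
Peg 0: [2, 1]
Peg 1: []
Peg 2: [3]

After move 2 (1->1):
Peg 0: [2, 1]
Peg 1: []
Peg 2: [3]

After move 3 (1->2):
Peg 0: [2, 1]
Peg 1: []
Peg 2: [3]

After move 4 (0->1):
Peg 0: [2]
Peg 1: [1]
Peg 2: [3]

After move 5 (0->1):
Peg 0: [2]
Peg 1: [1]
Peg 2: [3]

After move 6 (2->0):
Peg 0: [2]
Peg 1: [1]
Peg 2: [3]

After move 7 (2->1):
Peg 0: [2]
Peg 1: [1]
Peg 2: [3]

After move 8 (1->2):
Peg 0: [2]
Peg 1: []
Peg 2: [3, 1]

After move 9 (1->2):
Peg 0: [2]
Peg 1: []
Peg 2: [3, 1]

After move 10 (1->0):
Peg 0: [2]
Peg 1: []
Peg 2: [3, 1]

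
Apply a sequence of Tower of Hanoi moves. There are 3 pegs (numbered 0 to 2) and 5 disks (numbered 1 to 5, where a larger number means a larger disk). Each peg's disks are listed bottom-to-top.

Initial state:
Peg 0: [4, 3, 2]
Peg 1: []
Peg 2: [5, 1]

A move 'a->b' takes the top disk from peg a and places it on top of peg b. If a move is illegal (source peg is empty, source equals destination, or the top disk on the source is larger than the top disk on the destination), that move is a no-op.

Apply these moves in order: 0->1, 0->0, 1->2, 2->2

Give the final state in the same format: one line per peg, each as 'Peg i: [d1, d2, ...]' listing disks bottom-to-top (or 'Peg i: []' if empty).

Answer: Peg 0: [4, 3]
Peg 1: [2]
Peg 2: [5, 1]

Derivation:
After move 1 (0->1):
Peg 0: [4, 3]
Peg 1: [2]
Peg 2: [5, 1]

After move 2 (0->0):
Peg 0: [4, 3]
Peg 1: [2]
Peg 2: [5, 1]

After move 3 (1->2):
Peg 0: [4, 3]
Peg 1: [2]
Peg 2: [5, 1]

After move 4 (2->2):
Peg 0: [4, 3]
Peg 1: [2]
Peg 2: [5, 1]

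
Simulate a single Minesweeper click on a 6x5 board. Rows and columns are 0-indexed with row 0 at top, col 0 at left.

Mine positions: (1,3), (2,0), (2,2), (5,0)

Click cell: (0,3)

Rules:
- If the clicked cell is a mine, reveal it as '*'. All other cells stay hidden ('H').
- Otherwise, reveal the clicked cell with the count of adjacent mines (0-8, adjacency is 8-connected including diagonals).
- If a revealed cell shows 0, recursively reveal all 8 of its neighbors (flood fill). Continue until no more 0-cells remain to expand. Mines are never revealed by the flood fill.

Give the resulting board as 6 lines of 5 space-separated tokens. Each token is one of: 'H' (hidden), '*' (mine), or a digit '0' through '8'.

H H H 1 H
H H H H H
H H H H H
H H H H H
H H H H H
H H H H H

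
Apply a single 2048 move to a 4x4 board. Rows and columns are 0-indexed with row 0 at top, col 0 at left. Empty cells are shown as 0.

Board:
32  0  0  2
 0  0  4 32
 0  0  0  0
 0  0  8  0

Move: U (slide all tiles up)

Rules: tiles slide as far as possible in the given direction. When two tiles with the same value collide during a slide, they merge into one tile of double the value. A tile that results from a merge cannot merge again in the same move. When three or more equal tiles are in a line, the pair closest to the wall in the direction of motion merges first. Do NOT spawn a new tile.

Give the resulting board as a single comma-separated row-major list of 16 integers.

Answer: 32, 0, 4, 2, 0, 0, 8, 32, 0, 0, 0, 0, 0, 0, 0, 0

Derivation:
Slide up:
col 0: [32, 0, 0, 0] -> [32, 0, 0, 0]
col 1: [0, 0, 0, 0] -> [0, 0, 0, 0]
col 2: [0, 4, 0, 8] -> [4, 8, 0, 0]
col 3: [2, 32, 0, 0] -> [2, 32, 0, 0]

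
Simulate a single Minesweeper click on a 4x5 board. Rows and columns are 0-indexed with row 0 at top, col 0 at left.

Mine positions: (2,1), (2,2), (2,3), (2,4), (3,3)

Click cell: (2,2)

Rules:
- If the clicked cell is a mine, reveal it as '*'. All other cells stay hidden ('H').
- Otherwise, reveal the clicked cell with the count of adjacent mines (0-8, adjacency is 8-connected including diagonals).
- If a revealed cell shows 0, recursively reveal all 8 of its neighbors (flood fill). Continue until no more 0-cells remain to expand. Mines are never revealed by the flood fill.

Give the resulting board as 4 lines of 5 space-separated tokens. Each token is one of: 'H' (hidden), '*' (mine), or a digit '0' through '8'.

H H H H H
H H H H H
H H * H H
H H H H H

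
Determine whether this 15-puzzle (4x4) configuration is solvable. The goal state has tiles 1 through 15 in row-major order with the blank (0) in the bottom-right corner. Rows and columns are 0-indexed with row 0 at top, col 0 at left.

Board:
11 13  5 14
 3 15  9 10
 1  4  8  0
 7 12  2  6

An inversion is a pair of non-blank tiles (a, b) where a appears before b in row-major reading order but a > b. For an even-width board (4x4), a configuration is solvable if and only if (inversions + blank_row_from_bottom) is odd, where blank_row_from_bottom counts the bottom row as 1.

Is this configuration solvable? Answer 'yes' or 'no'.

Inversions: 66
Blank is in row 2 (0-indexed from top), which is row 2 counting from the bottom (bottom = 1).
66 + 2 = 68, which is even, so the puzzle is not solvable.

Answer: no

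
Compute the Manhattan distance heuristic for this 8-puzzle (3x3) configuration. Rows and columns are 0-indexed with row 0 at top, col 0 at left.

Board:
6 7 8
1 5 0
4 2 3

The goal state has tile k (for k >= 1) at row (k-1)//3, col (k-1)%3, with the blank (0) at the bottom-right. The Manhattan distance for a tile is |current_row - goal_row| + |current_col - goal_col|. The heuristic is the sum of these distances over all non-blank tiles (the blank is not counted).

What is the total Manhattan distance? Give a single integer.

Answer: 15

Derivation:
Tile 6: at (0,0), goal (1,2), distance |0-1|+|0-2| = 3
Tile 7: at (0,1), goal (2,0), distance |0-2|+|1-0| = 3
Tile 8: at (0,2), goal (2,1), distance |0-2|+|2-1| = 3
Tile 1: at (1,0), goal (0,0), distance |1-0|+|0-0| = 1
Tile 5: at (1,1), goal (1,1), distance |1-1|+|1-1| = 0
Tile 4: at (2,0), goal (1,0), distance |2-1|+|0-0| = 1
Tile 2: at (2,1), goal (0,1), distance |2-0|+|1-1| = 2
Tile 3: at (2,2), goal (0,2), distance |2-0|+|2-2| = 2
Sum: 3 + 3 + 3 + 1 + 0 + 1 + 2 + 2 = 15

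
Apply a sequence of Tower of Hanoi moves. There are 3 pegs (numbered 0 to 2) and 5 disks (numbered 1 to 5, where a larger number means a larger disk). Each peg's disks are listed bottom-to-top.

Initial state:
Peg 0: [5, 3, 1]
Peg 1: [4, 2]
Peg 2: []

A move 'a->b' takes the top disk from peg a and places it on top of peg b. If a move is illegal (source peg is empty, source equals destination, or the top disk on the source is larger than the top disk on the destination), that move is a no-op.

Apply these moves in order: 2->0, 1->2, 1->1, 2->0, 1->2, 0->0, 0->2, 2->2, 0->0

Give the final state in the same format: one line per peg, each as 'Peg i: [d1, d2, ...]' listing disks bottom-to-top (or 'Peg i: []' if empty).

After move 1 (2->0):
Peg 0: [5, 3, 1]
Peg 1: [4, 2]
Peg 2: []

After move 2 (1->2):
Peg 0: [5, 3, 1]
Peg 1: [4]
Peg 2: [2]

After move 3 (1->1):
Peg 0: [5, 3, 1]
Peg 1: [4]
Peg 2: [2]

After move 4 (2->0):
Peg 0: [5, 3, 1]
Peg 1: [4]
Peg 2: [2]

After move 5 (1->2):
Peg 0: [5, 3, 1]
Peg 1: [4]
Peg 2: [2]

After move 6 (0->0):
Peg 0: [5, 3, 1]
Peg 1: [4]
Peg 2: [2]

After move 7 (0->2):
Peg 0: [5, 3]
Peg 1: [4]
Peg 2: [2, 1]

After move 8 (2->2):
Peg 0: [5, 3]
Peg 1: [4]
Peg 2: [2, 1]

After move 9 (0->0):
Peg 0: [5, 3]
Peg 1: [4]
Peg 2: [2, 1]

Answer: Peg 0: [5, 3]
Peg 1: [4]
Peg 2: [2, 1]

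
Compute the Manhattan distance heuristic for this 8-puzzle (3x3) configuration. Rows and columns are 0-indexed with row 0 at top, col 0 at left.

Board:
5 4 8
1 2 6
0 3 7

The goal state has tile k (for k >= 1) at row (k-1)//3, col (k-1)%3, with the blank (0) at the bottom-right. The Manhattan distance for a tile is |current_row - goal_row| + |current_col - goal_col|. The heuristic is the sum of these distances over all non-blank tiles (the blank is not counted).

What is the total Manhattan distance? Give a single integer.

Answer: 14

Derivation:
Tile 5: (0,0)->(1,1) = 2
Tile 4: (0,1)->(1,0) = 2
Tile 8: (0,2)->(2,1) = 3
Tile 1: (1,0)->(0,0) = 1
Tile 2: (1,1)->(0,1) = 1
Tile 6: (1,2)->(1,2) = 0
Tile 3: (2,1)->(0,2) = 3
Tile 7: (2,2)->(2,0) = 2
Sum: 2 + 2 + 3 + 1 + 1 + 0 + 3 + 2 = 14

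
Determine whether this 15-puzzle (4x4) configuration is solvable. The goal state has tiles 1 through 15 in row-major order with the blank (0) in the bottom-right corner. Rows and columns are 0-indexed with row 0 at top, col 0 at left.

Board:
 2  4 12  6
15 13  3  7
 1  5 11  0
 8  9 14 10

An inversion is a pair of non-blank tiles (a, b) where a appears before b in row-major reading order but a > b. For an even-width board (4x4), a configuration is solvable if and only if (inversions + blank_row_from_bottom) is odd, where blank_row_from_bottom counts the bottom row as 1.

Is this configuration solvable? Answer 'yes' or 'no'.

Answer: no

Derivation:
Inversions: 40
Blank is in row 2 (0-indexed from top), which is row 2 counting from the bottom (bottom = 1).
40 + 2 = 42, which is even, so the puzzle is not solvable.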